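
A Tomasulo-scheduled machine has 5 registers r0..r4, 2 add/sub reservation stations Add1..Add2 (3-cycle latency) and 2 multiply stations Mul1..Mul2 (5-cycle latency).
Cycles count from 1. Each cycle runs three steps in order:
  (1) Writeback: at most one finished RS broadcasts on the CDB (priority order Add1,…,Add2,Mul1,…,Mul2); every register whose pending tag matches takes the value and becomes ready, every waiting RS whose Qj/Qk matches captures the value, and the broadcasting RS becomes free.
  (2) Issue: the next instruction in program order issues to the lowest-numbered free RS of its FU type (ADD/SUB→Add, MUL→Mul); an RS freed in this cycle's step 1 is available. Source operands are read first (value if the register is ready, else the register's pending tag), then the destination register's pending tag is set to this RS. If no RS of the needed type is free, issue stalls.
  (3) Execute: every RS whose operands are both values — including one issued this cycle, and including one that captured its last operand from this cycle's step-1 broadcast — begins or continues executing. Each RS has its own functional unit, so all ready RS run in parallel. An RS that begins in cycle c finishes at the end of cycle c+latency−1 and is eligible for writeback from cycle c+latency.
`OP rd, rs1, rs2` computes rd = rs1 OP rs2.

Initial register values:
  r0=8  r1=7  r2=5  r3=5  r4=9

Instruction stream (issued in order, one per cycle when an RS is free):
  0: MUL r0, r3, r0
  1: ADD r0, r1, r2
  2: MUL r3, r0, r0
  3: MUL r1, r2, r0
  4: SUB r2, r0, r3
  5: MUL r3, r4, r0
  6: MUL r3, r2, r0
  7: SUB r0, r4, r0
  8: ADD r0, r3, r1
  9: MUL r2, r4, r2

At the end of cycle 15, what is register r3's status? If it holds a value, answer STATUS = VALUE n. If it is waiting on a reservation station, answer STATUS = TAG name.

cycle 1: issue MUL r0<-Mul1 // r0:Mul1,r1:7,r2:5,r3:5,r4:9
cycle 2: issue ADD r0<-Add1 // r0:Add1,r1:7,r2:5,r3:5,r4:9
cycle 3: issue MUL r3<-Mul2 // r0:Add1,r1:7,r2:5,r3:Mul2,r4:9
cycle 4: stall // r0:Add1,r1:7,r2:5,r3:Mul2,r4:9
cycle 5: CDB Add1=12; stall // r0:12,r1:7,r2:5,r3:Mul2,r4:9
cycle 6: CDB Mul1=40; issue MUL r1<-Mul1 // r0:12,r1:Mul1,r2:5,r3:Mul2,r4:9
cycle 7: issue SUB r2<-Add1 // r0:12,r1:Mul1,r2:Add1,r3:Mul2,r4:9
cycle 8: stall // r0:12,r1:Mul1,r2:Add1,r3:Mul2,r4:9
cycle 9: stall // r0:12,r1:Mul1,r2:Add1,r3:Mul2,r4:9
cycle 10: CDB Mul2=144; issue MUL r3<-Mul2 // r0:12,r1:Mul1,r2:Add1,r3:Mul2,r4:9
cycle 11: CDB Mul1=60; issue MUL r3<-Mul1 // r0:12,r1:60,r2:Add1,r3:Mul1,r4:9
cycle 12: issue SUB r0<-Add2 // r0:Add2,r1:60,r2:Add1,r3:Mul1,r4:9
cycle 13: CDB Add1=-132; issue ADD r0<-Add1 // r0:Add1,r1:60,r2:-132,r3:Mul1,r4:9
cycle 14: stall // r0:Add1,r1:60,r2:-132,r3:Mul1,r4:9
cycle 15: CDB Add2=-3; stall // r0:Add1,r1:60,r2:-132,r3:Mul1,r4:9

STATUS = TAG Mul1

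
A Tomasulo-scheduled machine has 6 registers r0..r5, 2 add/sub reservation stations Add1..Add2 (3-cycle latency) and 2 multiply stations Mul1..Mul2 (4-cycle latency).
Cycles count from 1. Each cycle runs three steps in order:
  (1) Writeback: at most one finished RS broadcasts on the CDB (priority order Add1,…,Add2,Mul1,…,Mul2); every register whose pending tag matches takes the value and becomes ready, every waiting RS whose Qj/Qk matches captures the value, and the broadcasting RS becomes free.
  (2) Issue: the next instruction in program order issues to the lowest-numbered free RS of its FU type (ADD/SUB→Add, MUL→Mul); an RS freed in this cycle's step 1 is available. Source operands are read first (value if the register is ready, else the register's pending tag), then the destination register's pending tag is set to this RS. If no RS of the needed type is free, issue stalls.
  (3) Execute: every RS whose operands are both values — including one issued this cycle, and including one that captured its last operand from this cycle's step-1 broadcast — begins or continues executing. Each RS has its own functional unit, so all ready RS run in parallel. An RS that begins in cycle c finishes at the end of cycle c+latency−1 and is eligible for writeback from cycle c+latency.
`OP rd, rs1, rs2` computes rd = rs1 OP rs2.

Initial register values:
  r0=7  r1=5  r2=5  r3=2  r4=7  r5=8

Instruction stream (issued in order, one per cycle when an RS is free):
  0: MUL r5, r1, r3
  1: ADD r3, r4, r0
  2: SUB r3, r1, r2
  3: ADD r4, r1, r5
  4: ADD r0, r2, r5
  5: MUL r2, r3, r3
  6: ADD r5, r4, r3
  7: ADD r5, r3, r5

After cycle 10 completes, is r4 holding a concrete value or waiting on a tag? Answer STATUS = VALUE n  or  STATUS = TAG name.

  c1: issue MUL r5<-Mul1  regs: r0:7,r1:5,r2:5,r3:2,r4:7,r5:Mul1
  c2: issue ADD r3<-Add1  regs: r0:7,r1:5,r2:5,r3:Add1,r4:7,r5:Mul1
  c3: issue SUB r3<-Add2  regs: r0:7,r1:5,r2:5,r3:Add2,r4:7,r5:Mul1
  c4: stall  regs: r0:7,r1:5,r2:5,r3:Add2,r4:7,r5:Mul1
  c5: CDB Add1=14; issue ADD r4<-Add1  regs: r0:7,r1:5,r2:5,r3:Add2,r4:Add1,r5:Mul1
  c6: CDB Add2=0; issue ADD r0<-Add2  regs: r0:Add2,r1:5,r2:5,r3:0,r4:Add1,r5:Mul1
  c7: CDB Mul1=10; issue MUL r2<-Mul1  regs: r0:Add2,r1:5,r2:Mul1,r3:0,r4:Add1,r5:10
  c8: stall  regs: r0:Add2,r1:5,r2:Mul1,r3:0,r4:Add1,r5:10
  c9: stall  regs: r0:Add2,r1:5,r2:Mul1,r3:0,r4:Add1,r5:10
  c10: CDB Add1=15; issue ADD r5<-Add1  regs: r0:Add2,r1:5,r2:Mul1,r3:0,r4:15,r5:Add1

STATUS = VALUE 15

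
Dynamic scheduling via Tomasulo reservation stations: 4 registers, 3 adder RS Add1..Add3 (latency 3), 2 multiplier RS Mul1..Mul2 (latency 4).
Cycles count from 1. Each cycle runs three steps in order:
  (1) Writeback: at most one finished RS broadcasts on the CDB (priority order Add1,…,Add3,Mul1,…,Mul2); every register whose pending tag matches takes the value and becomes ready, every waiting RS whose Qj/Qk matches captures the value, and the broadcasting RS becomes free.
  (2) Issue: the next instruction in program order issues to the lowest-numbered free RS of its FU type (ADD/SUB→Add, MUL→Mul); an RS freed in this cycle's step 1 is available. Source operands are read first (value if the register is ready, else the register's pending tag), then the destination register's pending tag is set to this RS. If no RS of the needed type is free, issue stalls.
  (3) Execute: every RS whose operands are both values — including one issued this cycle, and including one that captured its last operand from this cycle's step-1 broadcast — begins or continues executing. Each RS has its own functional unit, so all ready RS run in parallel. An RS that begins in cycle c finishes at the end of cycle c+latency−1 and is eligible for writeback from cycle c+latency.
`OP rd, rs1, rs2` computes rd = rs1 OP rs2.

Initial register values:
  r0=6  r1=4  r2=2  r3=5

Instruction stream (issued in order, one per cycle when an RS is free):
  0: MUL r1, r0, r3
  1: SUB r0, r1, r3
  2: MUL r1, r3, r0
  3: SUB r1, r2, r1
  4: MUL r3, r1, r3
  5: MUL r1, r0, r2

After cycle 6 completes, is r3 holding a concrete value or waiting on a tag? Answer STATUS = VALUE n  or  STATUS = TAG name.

c1: issue MUL r1<-Mul1 | r0:6,r1:Mul1,r2:2,r3:5
c2: issue SUB r0<-Add1 | r0:Add1,r1:Mul1,r2:2,r3:5
c3: issue MUL r1<-Mul2 | r0:Add1,r1:Mul2,r2:2,r3:5
c4: issue SUB r1<-Add2 | r0:Add1,r1:Add2,r2:2,r3:5
c5: CDB Mul1=30; issue MUL r3<-Mul1 | r0:Add1,r1:Add2,r2:2,r3:Mul1
c6: stall | r0:Add1,r1:Add2,r2:2,r3:Mul1

STATUS = TAG Mul1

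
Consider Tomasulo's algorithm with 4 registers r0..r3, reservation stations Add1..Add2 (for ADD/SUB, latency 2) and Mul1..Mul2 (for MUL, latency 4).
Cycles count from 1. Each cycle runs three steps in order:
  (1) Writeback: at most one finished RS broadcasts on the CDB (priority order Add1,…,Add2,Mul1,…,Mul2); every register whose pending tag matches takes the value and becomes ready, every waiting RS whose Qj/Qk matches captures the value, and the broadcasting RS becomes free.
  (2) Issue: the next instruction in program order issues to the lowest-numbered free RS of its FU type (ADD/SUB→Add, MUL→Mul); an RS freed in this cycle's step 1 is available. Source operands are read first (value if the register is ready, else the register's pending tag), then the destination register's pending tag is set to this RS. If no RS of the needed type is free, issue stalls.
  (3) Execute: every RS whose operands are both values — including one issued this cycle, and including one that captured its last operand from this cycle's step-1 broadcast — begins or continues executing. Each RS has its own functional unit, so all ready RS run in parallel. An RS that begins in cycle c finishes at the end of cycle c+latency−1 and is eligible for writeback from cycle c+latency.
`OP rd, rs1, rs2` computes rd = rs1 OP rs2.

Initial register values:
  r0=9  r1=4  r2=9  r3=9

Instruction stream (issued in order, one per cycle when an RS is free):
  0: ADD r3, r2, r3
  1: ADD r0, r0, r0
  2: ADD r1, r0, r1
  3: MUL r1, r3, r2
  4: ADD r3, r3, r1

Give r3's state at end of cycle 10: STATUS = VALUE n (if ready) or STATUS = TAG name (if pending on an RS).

STATUS = VALUE 180

  c1: issue ADD r3<-Add1  regs: r0:9,r1:4,r2:9,r3:Add1
  c2: issue ADD r0<-Add2  regs: r0:Add2,r1:4,r2:9,r3:Add1
  c3: CDB Add1=18; issue ADD r1<-Add1  regs: r0:Add2,r1:Add1,r2:9,r3:18
  c4: CDB Add2=18; issue MUL r1<-Mul1  regs: r0:18,r1:Mul1,r2:9,r3:18
  c5: issue ADD r3<-Add2  regs: r0:18,r1:Mul1,r2:9,r3:Add2
  c6: CDB Add1=22  regs: r0:18,r1:Mul1,r2:9,r3:Add2
  c7: -  regs: r0:18,r1:Mul1,r2:9,r3:Add2
  c8: CDB Mul1=162  regs: r0:18,r1:162,r2:9,r3:Add2
  c9: -  regs: r0:18,r1:162,r2:9,r3:Add2
  c10: CDB Add2=180  regs: r0:18,r1:162,r2:9,r3:180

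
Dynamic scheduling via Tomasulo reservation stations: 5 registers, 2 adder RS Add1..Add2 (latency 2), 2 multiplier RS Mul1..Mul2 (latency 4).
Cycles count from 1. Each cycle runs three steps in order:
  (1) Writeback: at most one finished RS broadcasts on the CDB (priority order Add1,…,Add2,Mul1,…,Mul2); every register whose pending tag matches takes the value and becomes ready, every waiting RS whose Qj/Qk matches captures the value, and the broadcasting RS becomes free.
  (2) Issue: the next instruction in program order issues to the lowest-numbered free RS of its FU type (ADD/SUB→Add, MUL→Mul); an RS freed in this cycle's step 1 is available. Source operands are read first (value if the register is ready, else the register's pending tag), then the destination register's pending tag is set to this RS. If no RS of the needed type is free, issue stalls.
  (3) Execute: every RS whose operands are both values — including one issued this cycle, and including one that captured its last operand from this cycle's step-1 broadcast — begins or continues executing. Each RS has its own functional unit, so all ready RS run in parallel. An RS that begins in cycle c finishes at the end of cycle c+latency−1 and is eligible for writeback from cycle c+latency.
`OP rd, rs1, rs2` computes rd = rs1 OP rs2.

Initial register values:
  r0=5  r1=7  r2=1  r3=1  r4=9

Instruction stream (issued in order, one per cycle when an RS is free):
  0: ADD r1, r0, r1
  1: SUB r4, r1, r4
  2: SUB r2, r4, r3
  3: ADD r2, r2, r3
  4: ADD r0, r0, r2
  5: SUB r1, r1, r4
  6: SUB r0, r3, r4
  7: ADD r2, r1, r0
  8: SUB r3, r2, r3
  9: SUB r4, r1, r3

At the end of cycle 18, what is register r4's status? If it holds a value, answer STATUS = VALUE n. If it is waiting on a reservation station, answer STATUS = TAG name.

  c1: issue ADD r1<-Add1  regs: r0:5,r1:Add1,r2:1,r3:1,r4:9
  c2: issue SUB r4<-Add2  regs: r0:5,r1:Add1,r2:1,r3:1,r4:Add2
  c3: CDB Add1=12; issue SUB r2<-Add1  regs: r0:5,r1:12,r2:Add1,r3:1,r4:Add2
  c4: stall  regs: r0:5,r1:12,r2:Add1,r3:1,r4:Add2
  c5: CDB Add2=3; issue ADD r2<-Add2  regs: r0:5,r1:12,r2:Add2,r3:1,r4:3
  c6: stall  regs: r0:5,r1:12,r2:Add2,r3:1,r4:3
  c7: CDB Add1=2; issue ADD r0<-Add1  regs: r0:Add1,r1:12,r2:Add2,r3:1,r4:3
  c8: stall  regs: r0:Add1,r1:12,r2:Add2,r3:1,r4:3
  c9: CDB Add2=3; issue SUB r1<-Add2  regs: r0:Add1,r1:Add2,r2:3,r3:1,r4:3
  c10: stall  regs: r0:Add1,r1:Add2,r2:3,r3:1,r4:3
  c11: CDB Add1=8; issue SUB r0<-Add1  regs: r0:Add1,r1:Add2,r2:3,r3:1,r4:3
  c12: CDB Add2=9; issue ADD r2<-Add2  regs: r0:Add1,r1:9,r2:Add2,r3:1,r4:3
  c13: CDB Add1=-2; issue SUB r3<-Add1  regs: r0:-2,r1:9,r2:Add2,r3:Add1,r4:3
  c14: stall  regs: r0:-2,r1:9,r2:Add2,r3:Add1,r4:3
  c15: CDB Add2=7; issue SUB r4<-Add2  regs: r0:-2,r1:9,r2:7,r3:Add1,r4:Add2
  c16: -  regs: r0:-2,r1:9,r2:7,r3:Add1,r4:Add2
  c17: CDB Add1=6  regs: r0:-2,r1:9,r2:7,r3:6,r4:Add2
  c18: -  regs: r0:-2,r1:9,r2:7,r3:6,r4:Add2

STATUS = TAG Add2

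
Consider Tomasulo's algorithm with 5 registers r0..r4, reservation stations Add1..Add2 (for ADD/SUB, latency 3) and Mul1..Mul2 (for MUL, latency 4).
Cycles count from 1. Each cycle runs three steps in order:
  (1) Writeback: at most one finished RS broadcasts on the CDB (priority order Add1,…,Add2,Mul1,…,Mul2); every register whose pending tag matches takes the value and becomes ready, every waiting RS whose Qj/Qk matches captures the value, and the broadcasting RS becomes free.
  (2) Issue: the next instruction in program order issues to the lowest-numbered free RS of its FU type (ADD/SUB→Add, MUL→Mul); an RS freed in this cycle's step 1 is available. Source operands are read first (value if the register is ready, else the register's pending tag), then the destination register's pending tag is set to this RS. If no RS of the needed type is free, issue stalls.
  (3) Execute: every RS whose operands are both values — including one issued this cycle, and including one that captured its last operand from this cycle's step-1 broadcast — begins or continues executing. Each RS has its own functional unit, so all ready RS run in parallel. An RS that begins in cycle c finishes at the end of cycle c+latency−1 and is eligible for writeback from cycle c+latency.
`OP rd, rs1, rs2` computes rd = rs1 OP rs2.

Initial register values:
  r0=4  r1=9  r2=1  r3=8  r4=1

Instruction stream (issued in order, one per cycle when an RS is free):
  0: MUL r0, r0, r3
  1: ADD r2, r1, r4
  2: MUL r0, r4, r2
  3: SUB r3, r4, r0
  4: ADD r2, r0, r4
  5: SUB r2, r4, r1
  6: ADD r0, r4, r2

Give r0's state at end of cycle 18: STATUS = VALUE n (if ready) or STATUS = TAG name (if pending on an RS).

STATUS = VALUE -7

c1: issue MUL r0<-Mul1 | r0:Mul1,r1:9,r2:1,r3:8,r4:1
c2: issue ADD r2<-Add1 | r0:Mul1,r1:9,r2:Add1,r3:8,r4:1
c3: issue MUL r0<-Mul2 | r0:Mul2,r1:9,r2:Add1,r3:8,r4:1
c4: issue SUB r3<-Add2 | r0:Mul2,r1:9,r2:Add1,r3:Add2,r4:1
c5: CDB Add1=10; issue ADD r2<-Add1 | r0:Mul2,r1:9,r2:Add1,r3:Add2,r4:1
c6: CDB Mul1=32; stall | r0:Mul2,r1:9,r2:Add1,r3:Add2,r4:1
c7: stall | r0:Mul2,r1:9,r2:Add1,r3:Add2,r4:1
c8: stall | r0:Mul2,r1:9,r2:Add1,r3:Add2,r4:1
c9: CDB Mul2=10; stall | r0:10,r1:9,r2:Add1,r3:Add2,r4:1
c10: stall | r0:10,r1:9,r2:Add1,r3:Add2,r4:1
c11: stall | r0:10,r1:9,r2:Add1,r3:Add2,r4:1
c12: CDB Add1=11; issue SUB r2<-Add1 | r0:10,r1:9,r2:Add1,r3:Add2,r4:1
c13: CDB Add2=-9; issue ADD r0<-Add2 | r0:Add2,r1:9,r2:Add1,r3:-9,r4:1
c14: - | r0:Add2,r1:9,r2:Add1,r3:-9,r4:1
c15: CDB Add1=-8 | r0:Add2,r1:9,r2:-8,r3:-9,r4:1
c16: - | r0:Add2,r1:9,r2:-8,r3:-9,r4:1
c17: - | r0:Add2,r1:9,r2:-8,r3:-9,r4:1
c18: CDB Add2=-7 | r0:-7,r1:9,r2:-8,r3:-9,r4:1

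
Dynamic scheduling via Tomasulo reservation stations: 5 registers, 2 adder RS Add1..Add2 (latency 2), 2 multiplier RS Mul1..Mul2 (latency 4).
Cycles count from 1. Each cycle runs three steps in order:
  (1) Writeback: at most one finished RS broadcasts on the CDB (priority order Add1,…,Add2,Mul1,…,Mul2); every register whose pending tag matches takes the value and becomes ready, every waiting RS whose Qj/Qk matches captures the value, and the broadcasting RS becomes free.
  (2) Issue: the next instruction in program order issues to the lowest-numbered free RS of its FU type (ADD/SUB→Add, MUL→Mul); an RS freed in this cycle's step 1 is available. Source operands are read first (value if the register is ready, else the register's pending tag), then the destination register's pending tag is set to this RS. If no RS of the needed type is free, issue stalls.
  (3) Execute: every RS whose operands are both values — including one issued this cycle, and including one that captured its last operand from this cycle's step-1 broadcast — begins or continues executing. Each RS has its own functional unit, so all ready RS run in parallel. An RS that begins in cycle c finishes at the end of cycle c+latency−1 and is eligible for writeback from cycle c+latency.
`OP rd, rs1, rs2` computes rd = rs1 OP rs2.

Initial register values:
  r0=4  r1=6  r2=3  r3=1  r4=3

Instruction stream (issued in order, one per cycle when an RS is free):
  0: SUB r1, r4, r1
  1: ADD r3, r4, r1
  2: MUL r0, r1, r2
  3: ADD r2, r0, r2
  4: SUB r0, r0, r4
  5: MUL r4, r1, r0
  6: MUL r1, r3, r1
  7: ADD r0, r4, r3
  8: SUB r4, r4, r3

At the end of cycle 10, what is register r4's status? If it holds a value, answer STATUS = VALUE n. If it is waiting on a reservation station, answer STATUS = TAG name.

STATUS = TAG Add2

c1: issue SUB r1<-Add1 | r0:4,r1:Add1,r2:3,r3:1,r4:3
c2: issue ADD r3<-Add2 | r0:4,r1:Add1,r2:3,r3:Add2,r4:3
c3: CDB Add1=-3; issue MUL r0<-Mul1 | r0:Mul1,r1:-3,r2:3,r3:Add2,r4:3
c4: issue ADD r2<-Add1 | r0:Mul1,r1:-3,r2:Add1,r3:Add2,r4:3
c5: CDB Add2=0; issue SUB r0<-Add2 | r0:Add2,r1:-3,r2:Add1,r3:0,r4:3
c6: issue MUL r4<-Mul2 | r0:Add2,r1:-3,r2:Add1,r3:0,r4:Mul2
c7: CDB Mul1=-9; issue MUL r1<-Mul1 | r0:Add2,r1:Mul1,r2:Add1,r3:0,r4:Mul2
c8: stall | r0:Add2,r1:Mul1,r2:Add1,r3:0,r4:Mul2
c9: CDB Add1=-6; issue ADD r0<-Add1 | r0:Add1,r1:Mul1,r2:-6,r3:0,r4:Mul2
c10: CDB Add2=-12; issue SUB r4<-Add2 | r0:Add1,r1:Mul1,r2:-6,r3:0,r4:Add2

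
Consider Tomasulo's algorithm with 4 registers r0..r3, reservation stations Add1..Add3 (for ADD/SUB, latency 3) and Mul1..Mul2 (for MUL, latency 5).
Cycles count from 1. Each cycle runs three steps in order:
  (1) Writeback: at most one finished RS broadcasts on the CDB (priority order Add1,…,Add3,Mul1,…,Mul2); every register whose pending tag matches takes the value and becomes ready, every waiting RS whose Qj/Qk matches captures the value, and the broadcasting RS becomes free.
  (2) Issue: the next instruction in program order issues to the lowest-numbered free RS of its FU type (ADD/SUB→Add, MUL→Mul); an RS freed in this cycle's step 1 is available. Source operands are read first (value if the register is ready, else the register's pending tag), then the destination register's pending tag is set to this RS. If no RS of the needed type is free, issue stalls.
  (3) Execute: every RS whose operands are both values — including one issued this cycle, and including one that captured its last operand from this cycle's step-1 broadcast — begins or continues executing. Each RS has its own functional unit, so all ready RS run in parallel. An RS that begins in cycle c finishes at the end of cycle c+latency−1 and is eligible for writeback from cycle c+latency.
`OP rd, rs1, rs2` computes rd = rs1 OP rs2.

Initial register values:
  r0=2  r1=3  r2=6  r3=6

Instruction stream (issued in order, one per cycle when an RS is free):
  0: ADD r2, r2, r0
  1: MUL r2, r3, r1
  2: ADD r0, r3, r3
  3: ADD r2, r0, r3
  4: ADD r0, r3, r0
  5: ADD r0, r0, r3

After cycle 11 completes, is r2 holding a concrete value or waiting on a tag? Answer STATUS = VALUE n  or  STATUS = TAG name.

STATUS = VALUE 18

c1: issue ADD r2<-Add1 | r0:2,r1:3,r2:Add1,r3:6
c2: issue MUL r2<-Mul1 | r0:2,r1:3,r2:Mul1,r3:6
c3: issue ADD r0<-Add2 | r0:Add2,r1:3,r2:Mul1,r3:6
c4: CDB Add1=8; issue ADD r2<-Add1 | r0:Add2,r1:3,r2:Add1,r3:6
c5: issue ADD r0<-Add3 | r0:Add3,r1:3,r2:Add1,r3:6
c6: CDB Add2=12; issue ADD r0<-Add2 | r0:Add2,r1:3,r2:Add1,r3:6
c7: CDB Mul1=18 | r0:Add2,r1:3,r2:Add1,r3:6
c8: - | r0:Add2,r1:3,r2:Add1,r3:6
c9: CDB Add1=18 | r0:Add2,r1:3,r2:18,r3:6
c10: CDB Add3=18 | r0:Add2,r1:3,r2:18,r3:6
c11: - | r0:Add2,r1:3,r2:18,r3:6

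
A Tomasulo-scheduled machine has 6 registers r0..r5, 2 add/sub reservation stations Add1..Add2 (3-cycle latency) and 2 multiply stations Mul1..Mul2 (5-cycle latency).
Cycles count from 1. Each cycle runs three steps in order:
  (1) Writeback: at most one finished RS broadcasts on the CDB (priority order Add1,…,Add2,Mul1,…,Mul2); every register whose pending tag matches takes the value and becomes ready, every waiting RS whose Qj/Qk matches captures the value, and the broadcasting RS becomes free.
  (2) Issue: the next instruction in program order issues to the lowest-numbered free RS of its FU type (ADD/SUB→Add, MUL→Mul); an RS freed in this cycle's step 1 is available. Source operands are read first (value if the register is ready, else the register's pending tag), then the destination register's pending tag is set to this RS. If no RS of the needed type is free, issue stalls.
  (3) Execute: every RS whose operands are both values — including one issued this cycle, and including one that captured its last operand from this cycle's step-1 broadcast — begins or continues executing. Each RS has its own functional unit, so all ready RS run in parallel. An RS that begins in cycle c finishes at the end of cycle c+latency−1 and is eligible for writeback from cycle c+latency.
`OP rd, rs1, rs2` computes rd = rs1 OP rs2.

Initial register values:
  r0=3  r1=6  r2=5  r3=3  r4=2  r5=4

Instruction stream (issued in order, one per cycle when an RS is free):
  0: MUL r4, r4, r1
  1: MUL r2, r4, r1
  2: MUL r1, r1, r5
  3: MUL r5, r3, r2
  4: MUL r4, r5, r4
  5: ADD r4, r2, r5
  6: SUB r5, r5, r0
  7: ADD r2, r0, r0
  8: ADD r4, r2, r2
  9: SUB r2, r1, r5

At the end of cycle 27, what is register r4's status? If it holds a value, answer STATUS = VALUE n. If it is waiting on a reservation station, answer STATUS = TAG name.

c1: issue MUL r4<-Mul1 | r0:3,r1:6,r2:5,r3:3,r4:Mul1,r5:4
c2: issue MUL r2<-Mul2 | r0:3,r1:6,r2:Mul2,r3:3,r4:Mul1,r5:4
c3: stall | r0:3,r1:6,r2:Mul2,r3:3,r4:Mul1,r5:4
c4: stall | r0:3,r1:6,r2:Mul2,r3:3,r4:Mul1,r5:4
c5: stall | r0:3,r1:6,r2:Mul2,r3:3,r4:Mul1,r5:4
c6: CDB Mul1=12; issue MUL r1<-Mul1 | r0:3,r1:Mul1,r2:Mul2,r3:3,r4:12,r5:4
c7: stall | r0:3,r1:Mul1,r2:Mul2,r3:3,r4:12,r5:4
c8: stall | r0:3,r1:Mul1,r2:Mul2,r3:3,r4:12,r5:4
c9: stall | r0:3,r1:Mul1,r2:Mul2,r3:3,r4:12,r5:4
c10: stall | r0:3,r1:Mul1,r2:Mul2,r3:3,r4:12,r5:4
c11: CDB Mul1=24; issue MUL r5<-Mul1 | r0:3,r1:24,r2:Mul2,r3:3,r4:12,r5:Mul1
c12: CDB Mul2=72; issue MUL r4<-Mul2 | r0:3,r1:24,r2:72,r3:3,r4:Mul2,r5:Mul1
c13: issue ADD r4<-Add1 | r0:3,r1:24,r2:72,r3:3,r4:Add1,r5:Mul1
c14: issue SUB r5<-Add2 | r0:3,r1:24,r2:72,r3:3,r4:Add1,r5:Add2
c15: stall | r0:3,r1:24,r2:72,r3:3,r4:Add1,r5:Add2
c16: stall | r0:3,r1:24,r2:72,r3:3,r4:Add1,r5:Add2
c17: CDB Mul1=216; stall | r0:3,r1:24,r2:72,r3:3,r4:Add1,r5:Add2
c18: stall | r0:3,r1:24,r2:72,r3:3,r4:Add1,r5:Add2
c19: stall | r0:3,r1:24,r2:72,r3:3,r4:Add1,r5:Add2
c20: CDB Add1=288; issue ADD r2<-Add1 | r0:3,r1:24,r2:Add1,r3:3,r4:288,r5:Add2
c21: CDB Add2=213; issue ADD r4<-Add2 | r0:3,r1:24,r2:Add1,r3:3,r4:Add2,r5:213
c22: CDB Mul2=2592; stall | r0:3,r1:24,r2:Add1,r3:3,r4:Add2,r5:213
c23: CDB Add1=6; issue SUB r2<-Add1 | r0:3,r1:24,r2:Add1,r3:3,r4:Add2,r5:213
c24: - | r0:3,r1:24,r2:Add1,r3:3,r4:Add2,r5:213
c25: - | r0:3,r1:24,r2:Add1,r3:3,r4:Add2,r5:213
c26: CDB Add1=-189 | r0:3,r1:24,r2:-189,r3:3,r4:Add2,r5:213
c27: CDB Add2=12 | r0:3,r1:24,r2:-189,r3:3,r4:12,r5:213

STATUS = VALUE 12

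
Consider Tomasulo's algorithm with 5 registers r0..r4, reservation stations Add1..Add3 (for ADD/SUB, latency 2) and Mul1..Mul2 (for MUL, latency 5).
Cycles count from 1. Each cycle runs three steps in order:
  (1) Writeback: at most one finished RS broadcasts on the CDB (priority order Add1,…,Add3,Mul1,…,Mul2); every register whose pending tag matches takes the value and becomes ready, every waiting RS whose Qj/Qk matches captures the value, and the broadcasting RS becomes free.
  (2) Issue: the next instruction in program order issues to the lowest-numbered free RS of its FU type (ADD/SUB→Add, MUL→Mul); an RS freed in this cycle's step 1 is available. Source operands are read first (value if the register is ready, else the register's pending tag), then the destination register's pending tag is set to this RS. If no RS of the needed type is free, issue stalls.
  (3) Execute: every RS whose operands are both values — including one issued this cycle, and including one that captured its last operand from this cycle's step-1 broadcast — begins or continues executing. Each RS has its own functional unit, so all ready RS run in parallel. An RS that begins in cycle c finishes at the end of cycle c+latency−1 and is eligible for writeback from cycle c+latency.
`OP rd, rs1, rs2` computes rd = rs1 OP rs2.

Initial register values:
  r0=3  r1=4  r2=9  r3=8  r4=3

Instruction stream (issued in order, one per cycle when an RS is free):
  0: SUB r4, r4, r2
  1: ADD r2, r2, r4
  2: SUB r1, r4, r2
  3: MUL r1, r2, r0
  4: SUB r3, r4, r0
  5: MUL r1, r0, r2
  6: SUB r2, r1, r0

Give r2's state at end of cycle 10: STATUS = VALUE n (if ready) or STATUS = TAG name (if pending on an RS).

cycle 1: issue SUB r4<-Add1 // r0:3,r1:4,r2:9,r3:8,r4:Add1
cycle 2: issue ADD r2<-Add2 // r0:3,r1:4,r2:Add2,r3:8,r4:Add1
cycle 3: CDB Add1=-6; issue SUB r1<-Add1 // r0:3,r1:Add1,r2:Add2,r3:8,r4:-6
cycle 4: issue MUL r1<-Mul1 // r0:3,r1:Mul1,r2:Add2,r3:8,r4:-6
cycle 5: CDB Add2=3; issue SUB r3<-Add2 // r0:3,r1:Mul1,r2:3,r3:Add2,r4:-6
cycle 6: issue MUL r1<-Mul2 // r0:3,r1:Mul2,r2:3,r3:Add2,r4:-6
cycle 7: CDB Add1=-9; issue SUB r2<-Add1 // r0:3,r1:Mul2,r2:Add1,r3:Add2,r4:-6
cycle 8: CDB Add2=-9 // r0:3,r1:Mul2,r2:Add1,r3:-9,r4:-6
cycle 9: - // r0:3,r1:Mul2,r2:Add1,r3:-9,r4:-6
cycle 10: CDB Mul1=9 // r0:3,r1:Mul2,r2:Add1,r3:-9,r4:-6

STATUS = TAG Add1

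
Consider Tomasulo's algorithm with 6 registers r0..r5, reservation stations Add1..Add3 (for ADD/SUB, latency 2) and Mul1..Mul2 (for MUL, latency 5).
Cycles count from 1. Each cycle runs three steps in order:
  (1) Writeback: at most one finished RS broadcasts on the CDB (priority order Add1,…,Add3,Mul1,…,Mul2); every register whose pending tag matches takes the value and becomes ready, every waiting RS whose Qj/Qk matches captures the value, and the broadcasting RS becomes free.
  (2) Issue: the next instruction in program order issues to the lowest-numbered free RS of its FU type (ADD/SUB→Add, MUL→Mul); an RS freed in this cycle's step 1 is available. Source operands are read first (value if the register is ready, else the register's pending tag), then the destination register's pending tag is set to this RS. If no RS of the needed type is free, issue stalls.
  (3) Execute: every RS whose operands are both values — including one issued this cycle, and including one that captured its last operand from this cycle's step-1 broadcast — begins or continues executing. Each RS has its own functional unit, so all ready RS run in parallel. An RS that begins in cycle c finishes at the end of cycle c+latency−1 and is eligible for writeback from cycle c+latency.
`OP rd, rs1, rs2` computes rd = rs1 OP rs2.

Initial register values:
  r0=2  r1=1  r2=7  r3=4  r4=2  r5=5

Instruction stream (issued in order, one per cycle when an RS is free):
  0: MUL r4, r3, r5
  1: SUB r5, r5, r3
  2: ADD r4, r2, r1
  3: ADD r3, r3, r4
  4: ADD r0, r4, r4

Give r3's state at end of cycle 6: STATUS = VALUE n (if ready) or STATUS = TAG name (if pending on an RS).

c1: issue MUL r4<-Mul1 | r0:2,r1:1,r2:7,r3:4,r4:Mul1,r5:5
c2: issue SUB r5<-Add1 | r0:2,r1:1,r2:7,r3:4,r4:Mul1,r5:Add1
c3: issue ADD r4<-Add2 | r0:2,r1:1,r2:7,r3:4,r4:Add2,r5:Add1
c4: CDB Add1=1; issue ADD r3<-Add1 | r0:2,r1:1,r2:7,r3:Add1,r4:Add2,r5:1
c5: CDB Add2=8; issue ADD r0<-Add2 | r0:Add2,r1:1,r2:7,r3:Add1,r4:8,r5:1
c6: CDB Mul1=20 | r0:Add2,r1:1,r2:7,r3:Add1,r4:8,r5:1

STATUS = TAG Add1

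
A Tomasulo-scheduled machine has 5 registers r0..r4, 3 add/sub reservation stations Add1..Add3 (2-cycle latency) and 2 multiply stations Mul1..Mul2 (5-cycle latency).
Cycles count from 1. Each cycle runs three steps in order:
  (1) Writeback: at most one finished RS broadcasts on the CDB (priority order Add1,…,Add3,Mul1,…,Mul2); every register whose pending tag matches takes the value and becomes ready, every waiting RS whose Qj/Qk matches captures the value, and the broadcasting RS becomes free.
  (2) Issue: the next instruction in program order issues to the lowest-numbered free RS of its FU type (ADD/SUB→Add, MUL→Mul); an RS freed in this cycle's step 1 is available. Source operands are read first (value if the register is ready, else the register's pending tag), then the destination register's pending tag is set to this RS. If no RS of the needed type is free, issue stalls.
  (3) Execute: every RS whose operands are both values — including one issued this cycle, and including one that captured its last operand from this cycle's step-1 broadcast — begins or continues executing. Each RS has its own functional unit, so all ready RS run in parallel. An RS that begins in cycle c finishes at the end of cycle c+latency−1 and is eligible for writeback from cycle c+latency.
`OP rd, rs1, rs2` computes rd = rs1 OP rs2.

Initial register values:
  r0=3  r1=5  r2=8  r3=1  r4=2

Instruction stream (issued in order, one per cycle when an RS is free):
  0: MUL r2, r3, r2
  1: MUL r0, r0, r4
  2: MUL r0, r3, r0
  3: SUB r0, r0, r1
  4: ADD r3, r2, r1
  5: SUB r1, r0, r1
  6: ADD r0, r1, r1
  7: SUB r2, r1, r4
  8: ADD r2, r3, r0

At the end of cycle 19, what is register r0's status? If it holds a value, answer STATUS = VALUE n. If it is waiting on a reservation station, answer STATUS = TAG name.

  c1: issue MUL r2<-Mul1  regs: r0:3,r1:5,r2:Mul1,r3:1,r4:2
  c2: issue MUL r0<-Mul2  regs: r0:Mul2,r1:5,r2:Mul1,r3:1,r4:2
  c3: stall  regs: r0:Mul2,r1:5,r2:Mul1,r3:1,r4:2
  c4: stall  regs: r0:Mul2,r1:5,r2:Mul1,r3:1,r4:2
  c5: stall  regs: r0:Mul2,r1:5,r2:Mul1,r3:1,r4:2
  c6: CDB Mul1=8; issue MUL r0<-Mul1  regs: r0:Mul1,r1:5,r2:8,r3:1,r4:2
  c7: CDB Mul2=6; issue SUB r0<-Add1  regs: r0:Add1,r1:5,r2:8,r3:1,r4:2
  c8: issue ADD r3<-Add2  regs: r0:Add1,r1:5,r2:8,r3:Add2,r4:2
  c9: issue SUB r1<-Add3  regs: r0:Add1,r1:Add3,r2:8,r3:Add2,r4:2
  c10: CDB Add2=13; issue ADD r0<-Add2  regs: r0:Add2,r1:Add3,r2:8,r3:13,r4:2
  c11: stall  regs: r0:Add2,r1:Add3,r2:8,r3:13,r4:2
  c12: CDB Mul1=6; stall  regs: r0:Add2,r1:Add3,r2:8,r3:13,r4:2
  c13: stall  regs: r0:Add2,r1:Add3,r2:8,r3:13,r4:2
  c14: CDB Add1=1; issue SUB r2<-Add1  regs: r0:Add2,r1:Add3,r2:Add1,r3:13,r4:2
  c15: stall  regs: r0:Add2,r1:Add3,r2:Add1,r3:13,r4:2
  c16: CDB Add3=-4; issue ADD r2<-Add3  regs: r0:Add2,r1:-4,r2:Add3,r3:13,r4:2
  c17: -  regs: r0:Add2,r1:-4,r2:Add3,r3:13,r4:2
  c18: CDB Add1=-6  regs: r0:Add2,r1:-4,r2:Add3,r3:13,r4:2
  c19: CDB Add2=-8  regs: r0:-8,r1:-4,r2:Add3,r3:13,r4:2

STATUS = VALUE -8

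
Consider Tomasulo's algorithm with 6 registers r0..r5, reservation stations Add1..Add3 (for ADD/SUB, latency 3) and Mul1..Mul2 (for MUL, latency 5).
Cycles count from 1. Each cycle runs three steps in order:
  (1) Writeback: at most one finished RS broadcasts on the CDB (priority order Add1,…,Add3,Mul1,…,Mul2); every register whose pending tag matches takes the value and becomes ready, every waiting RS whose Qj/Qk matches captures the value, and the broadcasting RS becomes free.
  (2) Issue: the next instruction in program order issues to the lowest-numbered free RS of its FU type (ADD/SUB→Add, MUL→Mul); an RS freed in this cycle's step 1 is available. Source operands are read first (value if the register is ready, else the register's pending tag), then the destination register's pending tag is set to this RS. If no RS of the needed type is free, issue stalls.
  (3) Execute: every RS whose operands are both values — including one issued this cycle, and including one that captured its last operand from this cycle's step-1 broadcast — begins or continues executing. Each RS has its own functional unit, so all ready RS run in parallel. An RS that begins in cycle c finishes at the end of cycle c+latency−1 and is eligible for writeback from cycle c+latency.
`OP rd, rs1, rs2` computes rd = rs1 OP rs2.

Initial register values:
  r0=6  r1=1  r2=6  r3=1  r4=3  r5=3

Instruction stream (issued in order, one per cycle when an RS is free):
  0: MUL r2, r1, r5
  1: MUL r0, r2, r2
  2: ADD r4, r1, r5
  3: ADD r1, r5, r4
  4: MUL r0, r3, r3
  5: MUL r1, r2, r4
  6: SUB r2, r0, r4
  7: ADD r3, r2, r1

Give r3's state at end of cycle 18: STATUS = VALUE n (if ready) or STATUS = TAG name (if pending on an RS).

STATUS = TAG Add2

cycle 1: issue MUL r2<-Mul1 // r0:6,r1:1,r2:Mul1,r3:1,r4:3,r5:3
cycle 2: issue MUL r0<-Mul2 // r0:Mul2,r1:1,r2:Mul1,r3:1,r4:3,r5:3
cycle 3: issue ADD r4<-Add1 // r0:Mul2,r1:1,r2:Mul1,r3:1,r4:Add1,r5:3
cycle 4: issue ADD r1<-Add2 // r0:Mul2,r1:Add2,r2:Mul1,r3:1,r4:Add1,r5:3
cycle 5: stall // r0:Mul2,r1:Add2,r2:Mul1,r3:1,r4:Add1,r5:3
cycle 6: CDB Add1=4; stall // r0:Mul2,r1:Add2,r2:Mul1,r3:1,r4:4,r5:3
cycle 7: CDB Mul1=3; issue MUL r0<-Mul1 // r0:Mul1,r1:Add2,r2:3,r3:1,r4:4,r5:3
cycle 8: stall // r0:Mul1,r1:Add2,r2:3,r3:1,r4:4,r5:3
cycle 9: CDB Add2=7; stall // r0:Mul1,r1:7,r2:3,r3:1,r4:4,r5:3
cycle 10: stall // r0:Mul1,r1:7,r2:3,r3:1,r4:4,r5:3
cycle 11: stall // r0:Mul1,r1:7,r2:3,r3:1,r4:4,r5:3
cycle 12: CDB Mul1=1; issue MUL r1<-Mul1 // r0:1,r1:Mul1,r2:3,r3:1,r4:4,r5:3
cycle 13: CDB Mul2=9; issue SUB r2<-Add1 // r0:1,r1:Mul1,r2:Add1,r3:1,r4:4,r5:3
cycle 14: issue ADD r3<-Add2 // r0:1,r1:Mul1,r2:Add1,r3:Add2,r4:4,r5:3
cycle 15: - // r0:1,r1:Mul1,r2:Add1,r3:Add2,r4:4,r5:3
cycle 16: CDB Add1=-3 // r0:1,r1:Mul1,r2:-3,r3:Add2,r4:4,r5:3
cycle 17: CDB Mul1=12 // r0:1,r1:12,r2:-3,r3:Add2,r4:4,r5:3
cycle 18: - // r0:1,r1:12,r2:-3,r3:Add2,r4:4,r5:3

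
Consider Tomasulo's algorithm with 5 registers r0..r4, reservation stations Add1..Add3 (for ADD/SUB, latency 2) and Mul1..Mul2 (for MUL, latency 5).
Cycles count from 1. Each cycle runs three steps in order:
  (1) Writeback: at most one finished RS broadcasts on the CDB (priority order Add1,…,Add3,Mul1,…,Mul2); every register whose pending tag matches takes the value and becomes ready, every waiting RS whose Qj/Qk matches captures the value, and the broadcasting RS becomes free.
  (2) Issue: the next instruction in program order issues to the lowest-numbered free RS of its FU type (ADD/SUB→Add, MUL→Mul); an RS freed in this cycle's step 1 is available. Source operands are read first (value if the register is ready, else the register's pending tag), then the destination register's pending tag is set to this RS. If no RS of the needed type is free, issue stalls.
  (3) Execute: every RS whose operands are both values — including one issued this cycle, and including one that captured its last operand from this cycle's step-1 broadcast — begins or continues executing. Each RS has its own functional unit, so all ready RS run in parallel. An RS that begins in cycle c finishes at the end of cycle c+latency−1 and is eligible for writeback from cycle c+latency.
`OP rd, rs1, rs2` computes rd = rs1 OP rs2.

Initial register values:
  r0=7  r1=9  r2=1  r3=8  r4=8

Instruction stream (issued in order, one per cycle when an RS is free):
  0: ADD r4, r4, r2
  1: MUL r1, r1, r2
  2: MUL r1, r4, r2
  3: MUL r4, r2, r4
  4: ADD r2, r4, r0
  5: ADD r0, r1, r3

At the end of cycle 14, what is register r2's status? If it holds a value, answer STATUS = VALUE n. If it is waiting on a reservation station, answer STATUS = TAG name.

STATUS = VALUE 16

cycle 1: issue ADD r4<-Add1 // r0:7,r1:9,r2:1,r3:8,r4:Add1
cycle 2: issue MUL r1<-Mul1 // r0:7,r1:Mul1,r2:1,r3:8,r4:Add1
cycle 3: CDB Add1=9; issue MUL r1<-Mul2 // r0:7,r1:Mul2,r2:1,r3:8,r4:9
cycle 4: stall // r0:7,r1:Mul2,r2:1,r3:8,r4:9
cycle 5: stall // r0:7,r1:Mul2,r2:1,r3:8,r4:9
cycle 6: stall // r0:7,r1:Mul2,r2:1,r3:8,r4:9
cycle 7: CDB Mul1=9; issue MUL r4<-Mul1 // r0:7,r1:Mul2,r2:1,r3:8,r4:Mul1
cycle 8: CDB Mul2=9; issue ADD r2<-Add1 // r0:7,r1:9,r2:Add1,r3:8,r4:Mul1
cycle 9: issue ADD r0<-Add2 // r0:Add2,r1:9,r2:Add1,r3:8,r4:Mul1
cycle 10: - // r0:Add2,r1:9,r2:Add1,r3:8,r4:Mul1
cycle 11: CDB Add2=17 // r0:17,r1:9,r2:Add1,r3:8,r4:Mul1
cycle 12: CDB Mul1=9 // r0:17,r1:9,r2:Add1,r3:8,r4:9
cycle 13: - // r0:17,r1:9,r2:Add1,r3:8,r4:9
cycle 14: CDB Add1=16 // r0:17,r1:9,r2:16,r3:8,r4:9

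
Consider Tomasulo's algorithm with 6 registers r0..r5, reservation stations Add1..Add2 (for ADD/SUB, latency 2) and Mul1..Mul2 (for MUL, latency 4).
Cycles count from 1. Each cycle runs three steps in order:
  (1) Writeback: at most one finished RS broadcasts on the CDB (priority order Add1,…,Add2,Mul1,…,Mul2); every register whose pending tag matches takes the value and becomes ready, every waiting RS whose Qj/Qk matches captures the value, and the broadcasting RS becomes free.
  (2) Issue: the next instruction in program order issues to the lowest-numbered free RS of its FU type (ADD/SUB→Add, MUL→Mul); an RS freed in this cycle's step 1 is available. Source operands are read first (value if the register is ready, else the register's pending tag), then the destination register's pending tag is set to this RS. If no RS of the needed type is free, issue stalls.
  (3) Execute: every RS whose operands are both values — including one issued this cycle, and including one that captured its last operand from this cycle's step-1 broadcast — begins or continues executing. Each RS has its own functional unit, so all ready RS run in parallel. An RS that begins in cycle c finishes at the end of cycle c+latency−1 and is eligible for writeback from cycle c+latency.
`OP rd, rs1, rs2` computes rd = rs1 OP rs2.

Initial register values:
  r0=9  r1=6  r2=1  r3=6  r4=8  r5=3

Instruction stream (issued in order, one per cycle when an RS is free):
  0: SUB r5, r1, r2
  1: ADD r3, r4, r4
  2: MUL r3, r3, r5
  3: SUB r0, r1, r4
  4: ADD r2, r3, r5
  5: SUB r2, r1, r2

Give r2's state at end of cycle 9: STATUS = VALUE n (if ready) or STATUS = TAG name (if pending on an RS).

cycle 1: issue SUB r5<-Add1 // r0:9,r1:6,r2:1,r3:6,r4:8,r5:Add1
cycle 2: issue ADD r3<-Add2 // r0:9,r1:6,r2:1,r3:Add2,r4:8,r5:Add1
cycle 3: CDB Add1=5; issue MUL r3<-Mul1 // r0:9,r1:6,r2:1,r3:Mul1,r4:8,r5:5
cycle 4: CDB Add2=16; issue SUB r0<-Add1 // r0:Add1,r1:6,r2:1,r3:Mul1,r4:8,r5:5
cycle 5: issue ADD r2<-Add2 // r0:Add1,r1:6,r2:Add2,r3:Mul1,r4:8,r5:5
cycle 6: CDB Add1=-2; issue SUB r2<-Add1 // r0:-2,r1:6,r2:Add1,r3:Mul1,r4:8,r5:5
cycle 7: - // r0:-2,r1:6,r2:Add1,r3:Mul1,r4:8,r5:5
cycle 8: CDB Mul1=80 // r0:-2,r1:6,r2:Add1,r3:80,r4:8,r5:5
cycle 9: - // r0:-2,r1:6,r2:Add1,r3:80,r4:8,r5:5

STATUS = TAG Add1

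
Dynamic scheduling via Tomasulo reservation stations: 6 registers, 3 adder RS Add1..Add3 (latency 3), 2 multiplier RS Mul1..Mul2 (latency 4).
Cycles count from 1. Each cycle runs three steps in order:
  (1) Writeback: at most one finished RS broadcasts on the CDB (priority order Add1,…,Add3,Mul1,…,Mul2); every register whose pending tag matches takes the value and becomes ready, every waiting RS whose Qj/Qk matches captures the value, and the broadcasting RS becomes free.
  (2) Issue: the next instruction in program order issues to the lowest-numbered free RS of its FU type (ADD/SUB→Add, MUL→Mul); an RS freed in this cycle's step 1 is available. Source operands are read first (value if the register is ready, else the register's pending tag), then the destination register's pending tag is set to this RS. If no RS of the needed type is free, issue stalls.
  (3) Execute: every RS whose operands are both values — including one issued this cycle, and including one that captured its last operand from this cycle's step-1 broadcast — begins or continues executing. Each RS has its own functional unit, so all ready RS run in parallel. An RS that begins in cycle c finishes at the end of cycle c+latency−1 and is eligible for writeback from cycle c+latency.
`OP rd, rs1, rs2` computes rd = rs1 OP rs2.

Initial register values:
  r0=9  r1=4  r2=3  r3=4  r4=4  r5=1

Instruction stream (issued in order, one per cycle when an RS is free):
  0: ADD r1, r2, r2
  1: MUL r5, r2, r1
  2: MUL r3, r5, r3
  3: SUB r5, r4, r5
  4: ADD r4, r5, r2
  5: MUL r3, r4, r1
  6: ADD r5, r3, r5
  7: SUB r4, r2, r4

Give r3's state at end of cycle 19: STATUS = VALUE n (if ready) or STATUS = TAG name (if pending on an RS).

cycle 1: issue ADD r1<-Add1 // r0:9,r1:Add1,r2:3,r3:4,r4:4,r5:1
cycle 2: issue MUL r5<-Mul1 // r0:9,r1:Add1,r2:3,r3:4,r4:4,r5:Mul1
cycle 3: issue MUL r3<-Mul2 // r0:9,r1:Add1,r2:3,r3:Mul2,r4:4,r5:Mul1
cycle 4: CDB Add1=6; issue SUB r5<-Add1 // r0:9,r1:6,r2:3,r3:Mul2,r4:4,r5:Add1
cycle 5: issue ADD r4<-Add2 // r0:9,r1:6,r2:3,r3:Mul2,r4:Add2,r5:Add1
cycle 6: stall // r0:9,r1:6,r2:3,r3:Mul2,r4:Add2,r5:Add1
cycle 7: stall // r0:9,r1:6,r2:3,r3:Mul2,r4:Add2,r5:Add1
cycle 8: CDB Mul1=18; issue MUL r3<-Mul1 // r0:9,r1:6,r2:3,r3:Mul1,r4:Add2,r5:Add1
cycle 9: issue ADD r5<-Add3 // r0:9,r1:6,r2:3,r3:Mul1,r4:Add2,r5:Add3
cycle 10: stall // r0:9,r1:6,r2:3,r3:Mul1,r4:Add2,r5:Add3
cycle 11: CDB Add1=-14; issue SUB r4<-Add1 // r0:9,r1:6,r2:3,r3:Mul1,r4:Add1,r5:Add3
cycle 12: CDB Mul2=72 // r0:9,r1:6,r2:3,r3:Mul1,r4:Add1,r5:Add3
cycle 13: - // r0:9,r1:6,r2:3,r3:Mul1,r4:Add1,r5:Add3
cycle 14: CDB Add2=-11 // r0:9,r1:6,r2:3,r3:Mul1,r4:Add1,r5:Add3
cycle 15: - // r0:9,r1:6,r2:3,r3:Mul1,r4:Add1,r5:Add3
cycle 16: - // r0:9,r1:6,r2:3,r3:Mul1,r4:Add1,r5:Add3
cycle 17: CDB Add1=14 // r0:9,r1:6,r2:3,r3:Mul1,r4:14,r5:Add3
cycle 18: CDB Mul1=-66 // r0:9,r1:6,r2:3,r3:-66,r4:14,r5:Add3
cycle 19: - // r0:9,r1:6,r2:3,r3:-66,r4:14,r5:Add3

STATUS = VALUE -66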